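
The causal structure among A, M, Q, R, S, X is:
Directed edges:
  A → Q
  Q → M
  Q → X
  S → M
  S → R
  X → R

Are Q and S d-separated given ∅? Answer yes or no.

Bayes-Ball from Q | ∅ reaches {A,M,R,X}.
S ∉ reach(Q|∅) ⇒ Q ⊥ S | ∅.

Yes — Q ⊥ S | ∅.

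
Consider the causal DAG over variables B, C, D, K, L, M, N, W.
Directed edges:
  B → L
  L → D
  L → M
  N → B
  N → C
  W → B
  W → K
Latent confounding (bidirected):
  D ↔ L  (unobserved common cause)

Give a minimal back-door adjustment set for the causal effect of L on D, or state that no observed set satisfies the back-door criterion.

L→D: no observed back-door set.

desc(L)\{L}={D,M}; candidates ⊆ {B,C,K,N,W}.
L↔D: latent back-door arc(s) into L.
size 0: {}; under {} L still reaches {B,C,D,K,N,W} ∋ D.
size 1: {B}, {C}, {K} …(+2); under {B} L still reaches {D} ∋ D.
size 2: {B,C}, {B,K}, {B,N} …(+7); under {B,C} L still reaches {D} ∋ D.
L↔D cannot be blocked by any observed set — no back-door set.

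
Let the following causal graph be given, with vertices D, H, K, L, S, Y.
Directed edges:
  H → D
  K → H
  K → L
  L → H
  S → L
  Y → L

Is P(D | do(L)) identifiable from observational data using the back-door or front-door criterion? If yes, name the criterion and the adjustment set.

desc(L)\{L}={D,H}; candidates ⊆ {K,S,Y}.
size 0: {}; under {} L still reaches {D,H,K,S,Y} ∋ D.
{K}: L⊥D given {K} in G with L→· removed — back-door holds.
P(D|do(L)) = Σ_{K} P(D|L,K)·P(K).

P(D|do(L)): backdoor, adjust for {K}.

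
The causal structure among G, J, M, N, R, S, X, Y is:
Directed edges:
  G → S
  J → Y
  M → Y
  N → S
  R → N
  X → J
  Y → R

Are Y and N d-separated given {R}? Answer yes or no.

Bayes-Ball from Y | {R} reaches {J,M,X}.
N ∉ reach(Y|{R}) ⇒ Y ⊥ N | {R}.

Yes — Y ⊥ N | {R}.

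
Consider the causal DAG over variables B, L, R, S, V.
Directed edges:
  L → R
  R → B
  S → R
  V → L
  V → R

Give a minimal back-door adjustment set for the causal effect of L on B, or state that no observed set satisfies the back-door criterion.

L→B: minimal back-door set {V}.

desc(L)\{L}={B,R}; candidates ⊆ {S,V}.
size 0: {}; under {} L still reaches {B,R,V} ∋ B.
{V}: L⊥B given {V} in G with L→· removed — back-door holds.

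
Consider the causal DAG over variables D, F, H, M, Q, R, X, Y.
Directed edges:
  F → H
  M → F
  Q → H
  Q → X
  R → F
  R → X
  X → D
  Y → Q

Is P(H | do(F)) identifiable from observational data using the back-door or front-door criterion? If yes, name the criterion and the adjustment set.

P(H|do(F)): backdoor, adjust for ∅.

desc(F)\{F}={H}; candidates ⊆ {D,M,Q,R,X,Y}.
∅: F⊥H given ∅ in G with F→· removed — back-door holds.
P(H|do(F)) = P(H|F) — no adjustment needed.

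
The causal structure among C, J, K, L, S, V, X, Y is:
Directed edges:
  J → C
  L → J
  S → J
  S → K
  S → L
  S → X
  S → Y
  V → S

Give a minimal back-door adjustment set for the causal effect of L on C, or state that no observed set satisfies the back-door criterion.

L→C: minimal back-door set {S}.

desc(L)\{L}={C,J}; candidates ⊆ {K,S,V,X,Y}.
size 0: {}; under {} L still reaches {C,J,K,S,V,X,Y} ∋ C.
{S}: L⊥C given {S} in G with L→· removed — back-door holds.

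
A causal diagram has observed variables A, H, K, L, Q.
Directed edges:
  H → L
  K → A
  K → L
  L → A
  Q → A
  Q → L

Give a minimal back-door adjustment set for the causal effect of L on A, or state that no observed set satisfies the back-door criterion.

desc(L)\{L}={A}; candidates ⊆ {H,K,Q}.
size 0: {}; under {} L still reaches {A,H,K,Q} ∋ A.
size 1: {H}, {K}, {Q}; under {H} L still reaches {A,K,Q} ∋ A.
{K,Q}: L⊥A given {K,Q} in G with L→· removed — back-door holds.

L→A: minimal back-door set {K, Q}.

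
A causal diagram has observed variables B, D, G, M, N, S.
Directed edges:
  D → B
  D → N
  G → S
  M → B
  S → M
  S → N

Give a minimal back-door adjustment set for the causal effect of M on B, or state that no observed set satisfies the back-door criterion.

M→B: minimal back-door set ∅.

desc(M)\{M}={B}; candidates ⊆ {D,G,N,S}.
∅: M⊥B given ∅ in G with M→· removed — back-door holds.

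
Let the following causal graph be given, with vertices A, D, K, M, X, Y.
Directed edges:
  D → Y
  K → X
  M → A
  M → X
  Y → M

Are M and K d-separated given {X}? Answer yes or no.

Bayes-Ball from M | {X} reaches {A,D,K,Y}.
K ∈ reach(M|{X}) ⇒ M ⊥̸ K | {X}.

No — M and K are d-connected given {X}.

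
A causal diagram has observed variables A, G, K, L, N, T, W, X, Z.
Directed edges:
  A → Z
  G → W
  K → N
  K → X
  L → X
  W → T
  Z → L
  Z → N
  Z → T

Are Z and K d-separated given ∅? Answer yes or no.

Yes — Z ⊥ K | ∅.

Bayes-Ball from Z | ∅ reaches {A,L,N,T,X}.
K ∉ reach(Z|∅) ⇒ Z ⊥ K | ∅.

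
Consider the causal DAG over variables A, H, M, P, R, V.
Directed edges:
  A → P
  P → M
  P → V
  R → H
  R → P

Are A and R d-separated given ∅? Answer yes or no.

Yes — A ⊥ R | ∅.

Bayes-Ball from A | ∅ reaches {M,P,V}.
R ∉ reach(A|∅) ⇒ A ⊥ R | ∅.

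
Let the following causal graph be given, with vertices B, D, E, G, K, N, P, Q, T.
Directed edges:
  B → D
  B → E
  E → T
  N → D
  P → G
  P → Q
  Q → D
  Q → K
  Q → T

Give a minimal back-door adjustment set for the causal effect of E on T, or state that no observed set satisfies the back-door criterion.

E→T: minimal back-door set ∅.

desc(E)\{E}={T}; candidates ⊆ {B,D,G,K,N,P,Q}.
∅: E⊥T given ∅ in G with E→· removed — back-door holds.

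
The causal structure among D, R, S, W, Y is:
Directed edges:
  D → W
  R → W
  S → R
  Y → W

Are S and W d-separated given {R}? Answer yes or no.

Bayes-Ball from S | {R} reaches ∅.
W ∉ reach(S|{R}) ⇒ S ⊥ W | {R}.

Yes — S ⊥ W | {R}.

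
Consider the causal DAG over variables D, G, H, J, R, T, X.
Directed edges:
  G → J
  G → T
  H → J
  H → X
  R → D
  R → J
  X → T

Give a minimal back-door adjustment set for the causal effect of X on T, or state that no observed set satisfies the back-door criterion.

X→T: minimal back-door set ∅.

desc(X)\{X}={T}; candidates ⊆ {D,G,H,J,R}.
∅: X⊥T given ∅ in G with X→· removed — back-door holds.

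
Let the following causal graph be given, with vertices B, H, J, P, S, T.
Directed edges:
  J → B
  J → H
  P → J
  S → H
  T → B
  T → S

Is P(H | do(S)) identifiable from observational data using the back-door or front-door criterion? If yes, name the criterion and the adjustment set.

P(H|do(S)): backdoor, adjust for ∅.

desc(S)\{S}={H}; candidates ⊆ {B,J,P,T}.
∅: S⊥H given ∅ in G with S→· removed — back-door holds.
P(H|do(S)) = P(H|S) — no adjustment needed.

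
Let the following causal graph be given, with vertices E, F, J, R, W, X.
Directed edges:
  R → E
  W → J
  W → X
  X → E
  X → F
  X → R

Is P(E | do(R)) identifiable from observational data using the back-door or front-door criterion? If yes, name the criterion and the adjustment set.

desc(R)\{R}={E}; candidates ⊆ {F,J,W,X}.
size 0: {}; under {} R still reaches {E,F,J,W,X} ∋ E.
{X}: R⊥E given {X} in G with R→· removed — back-door holds.
P(E|do(R)) = Σ_{X} P(E|R,X)·P(X).

P(E|do(R)): backdoor, adjust for {X}.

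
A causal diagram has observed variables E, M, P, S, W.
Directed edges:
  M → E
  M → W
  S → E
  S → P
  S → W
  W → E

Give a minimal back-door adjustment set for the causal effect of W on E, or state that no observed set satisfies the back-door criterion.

desc(W)\{W}={E}; candidates ⊆ {M,P,S}.
size 0: {}; under {} W still reaches {E,M,P,S} ∋ E.
size 1: {M}, {P}, {S}; under {M} W still reaches {E,P,S} ∋ E.
{M,S}: W⊥E given {M,S} in G with W→· removed — back-door holds.

W→E: minimal back-door set {M, S}.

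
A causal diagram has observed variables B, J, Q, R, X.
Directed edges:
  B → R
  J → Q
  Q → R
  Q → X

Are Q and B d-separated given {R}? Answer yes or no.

Bayes-Ball from Q | {R} reaches {B,J,X}.
B ∈ reach(Q|{R}) ⇒ Q ⊥̸ B | {R}.

No — Q and B are d-connected given {R}.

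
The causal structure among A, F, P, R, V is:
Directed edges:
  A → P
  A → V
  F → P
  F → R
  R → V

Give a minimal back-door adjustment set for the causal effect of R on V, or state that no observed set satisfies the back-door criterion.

desc(R)\{R}={V}; candidates ⊆ {A,F,P}.
∅: R⊥V given ∅ in G with R→· removed — back-door holds.

R→V: minimal back-door set ∅.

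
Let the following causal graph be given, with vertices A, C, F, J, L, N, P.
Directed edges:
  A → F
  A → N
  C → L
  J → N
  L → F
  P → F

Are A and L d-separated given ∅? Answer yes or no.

Bayes-Ball from A | ∅ reaches {F,N}.
L ∉ reach(A|∅) ⇒ A ⊥ L | ∅.

Yes — A ⊥ L | ∅.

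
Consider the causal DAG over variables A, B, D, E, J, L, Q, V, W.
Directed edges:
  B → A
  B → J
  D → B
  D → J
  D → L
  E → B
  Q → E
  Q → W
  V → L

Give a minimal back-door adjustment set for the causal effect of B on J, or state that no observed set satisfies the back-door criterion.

desc(B)\{B}={A,J}; candidates ⊆ {D,E,L,Q,V,W}.
size 0: {}; under {} B still reaches {D,E,J,L,Q,W} ∋ J.
{D}: B⊥J given {D} in G with B→· removed — back-door holds.

B→J: minimal back-door set {D}.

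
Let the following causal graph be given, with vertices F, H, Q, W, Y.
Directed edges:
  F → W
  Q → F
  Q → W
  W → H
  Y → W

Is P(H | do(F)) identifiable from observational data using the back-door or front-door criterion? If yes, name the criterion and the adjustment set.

P(H|do(F)): backdoor, adjust for {Q}.

desc(F)\{F}={H,W}; candidates ⊆ {Q,Y}.
size 0: {}; under {} F still reaches {H,Q,W} ∋ H.
{Q}: F⊥H given {Q} in G with F→· removed — back-door holds.
P(H|do(F)) = Σ_{Q} P(H|F,Q)·P(Q).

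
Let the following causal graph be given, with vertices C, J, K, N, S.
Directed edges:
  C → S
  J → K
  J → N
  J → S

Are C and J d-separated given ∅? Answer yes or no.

Yes — C ⊥ J | ∅.

Bayes-Ball from C | ∅ reaches {S}.
J ∉ reach(C|∅) ⇒ C ⊥ J | ∅.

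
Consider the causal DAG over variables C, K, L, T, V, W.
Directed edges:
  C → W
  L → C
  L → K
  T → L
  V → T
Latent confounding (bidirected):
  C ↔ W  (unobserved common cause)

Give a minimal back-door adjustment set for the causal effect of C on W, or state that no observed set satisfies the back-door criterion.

desc(C)\{C}={W}; candidates ⊆ {K,L,T,V}.
C↔W: latent back-door arc(s) into C.
size 0: {}; under {} C still reaches {K,L,T,V,W} ∋ W.
size 1: {K}, {L}, {T} …(+1); under {K} C still reaches {L,T,V,W} ∋ W.
size 2: {K,L}, {K,T}, {K,V} …(+3); under {K,L} C still reaches {W} ∋ W.
C↔W cannot be blocked by any observed set — no back-door set.

C→W: no observed back-door set.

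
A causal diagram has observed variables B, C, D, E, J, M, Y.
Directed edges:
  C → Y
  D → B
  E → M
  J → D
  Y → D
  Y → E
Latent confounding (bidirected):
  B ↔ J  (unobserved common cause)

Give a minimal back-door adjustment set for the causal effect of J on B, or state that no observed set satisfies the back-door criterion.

J→B: no observed back-door set.

desc(J)\{J}={B,D}; candidates ⊆ {C,E,M,Y}.
J↔B: latent back-door arc(s) into J.
size 0: {}; under {} J still reaches {B} ∋ B.
size 1: {C}, {E}, {M} …(+1); under {C} J still reaches {B} ∋ B.
size 2: {C,E}, {C,M}, {C,Y} …(+3); under {C,E} J still reaches {B} ∋ B.
J↔B cannot be blocked by any observed set — no back-door set.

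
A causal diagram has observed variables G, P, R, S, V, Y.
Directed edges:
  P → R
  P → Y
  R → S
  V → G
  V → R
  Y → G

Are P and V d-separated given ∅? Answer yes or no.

Yes — P ⊥ V | ∅.

Bayes-Ball from P | ∅ reaches {G,R,S,Y}.
V ∉ reach(P|∅) ⇒ P ⊥ V | ∅.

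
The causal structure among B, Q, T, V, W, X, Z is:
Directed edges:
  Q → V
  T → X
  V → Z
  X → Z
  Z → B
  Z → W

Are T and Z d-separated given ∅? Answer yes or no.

Bayes-Ball from T | ∅ reaches {B,W,X,Z}.
Z ∈ reach(T|∅) ⇒ T ⊥̸ Z | ∅.

No — T and Z are d-connected given ∅.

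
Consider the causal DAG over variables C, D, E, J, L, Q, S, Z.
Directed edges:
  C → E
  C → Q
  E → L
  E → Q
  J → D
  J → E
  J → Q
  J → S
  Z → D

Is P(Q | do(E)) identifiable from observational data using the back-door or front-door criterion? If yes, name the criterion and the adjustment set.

P(Q|do(E)): backdoor, adjust for {C, J}.

desc(E)\{E}={L,Q}; candidates ⊆ {C,D,J,S,Z}.
size 0: {}; under {} E still reaches {C,D,J,Q,S} ∋ Q.
size 1: {C}, {D}, {J} …(+2); under {C} E still reaches {D,J,Q,S} ∋ Q.
{C,J}: E⊥Q given {C,J} in G with E→· removed — back-door holds.
P(Q|do(E)) = Σ_{C,J} P(Q|E,C,J)·P(C,J).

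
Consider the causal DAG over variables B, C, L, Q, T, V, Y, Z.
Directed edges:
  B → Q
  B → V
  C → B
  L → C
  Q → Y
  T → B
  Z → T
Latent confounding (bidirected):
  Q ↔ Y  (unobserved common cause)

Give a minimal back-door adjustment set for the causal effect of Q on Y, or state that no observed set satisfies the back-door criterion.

Q→Y: no observed back-door set.

desc(Q)\{Q}={Y}; candidates ⊆ {B,C,L,T,V,Z}.
Q↔Y: latent back-door arc(s) into Q.
size 0: {}; under {} Q still reaches {B,C,L,T,V,Y,Z} ∋ Y.
size 1: {B}, {C}, {L} …(+3); under {B} Q still reaches {Y} ∋ Y.
size 2: {B,C}, {B,L}, {B,T} …(+12); under {B,C} Q still reaches {Y} ∋ Y.
Q↔Y cannot be blocked by any observed set — no back-door set.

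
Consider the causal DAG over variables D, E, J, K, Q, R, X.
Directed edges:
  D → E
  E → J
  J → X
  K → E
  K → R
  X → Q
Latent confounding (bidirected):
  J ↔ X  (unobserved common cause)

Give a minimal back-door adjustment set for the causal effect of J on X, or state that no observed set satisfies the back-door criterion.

J→X: no observed back-door set.

desc(J)\{J}={Q,X}; candidates ⊆ {D,E,K,R}.
J↔X: latent back-door arc(s) into J.
size 0: {}; under {} J still reaches {D,E,K,Q,R,X} ∋ X.
size 1: {D}, {E}, {K} …(+1); under {D} J still reaches {E,K,Q,R,X} ∋ X.
size 2: {D,E}, {D,K}, {D,R} …(+3); under {D,E} J still reaches {Q,X} ∋ X.
J↔X cannot be blocked by any observed set — no back-door set.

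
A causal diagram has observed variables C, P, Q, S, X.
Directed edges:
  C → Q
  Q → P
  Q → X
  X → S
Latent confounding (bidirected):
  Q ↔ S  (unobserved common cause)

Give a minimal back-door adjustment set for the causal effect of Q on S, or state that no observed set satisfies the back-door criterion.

Q→S: no observed back-door set.

desc(Q)\{Q}={P,S,X}; candidates ⊆ {C}.
Q↔S: latent back-door arc(s) into Q.
size 0: {}; under {} Q still reaches {C,S} ∋ S.
size 1: {C}; under {C} Q still reaches {S} ∋ S.
Q↔S cannot be blocked by any observed set — no back-door set.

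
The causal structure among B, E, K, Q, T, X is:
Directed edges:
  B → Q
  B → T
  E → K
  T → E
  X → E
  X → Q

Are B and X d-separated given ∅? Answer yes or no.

Bayes-Ball from B | ∅ reaches {E,K,Q,T}.
X ∉ reach(B|∅) ⇒ B ⊥ X | ∅.

Yes — B ⊥ X | ∅.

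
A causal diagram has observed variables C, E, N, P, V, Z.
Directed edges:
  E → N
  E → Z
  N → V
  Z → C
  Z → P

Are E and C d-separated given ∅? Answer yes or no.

No — E and C are d-connected given ∅.

Bayes-Ball from E | ∅ reaches {C,N,P,V,Z}.
C ∈ reach(E|∅) ⇒ E ⊥̸ C | ∅.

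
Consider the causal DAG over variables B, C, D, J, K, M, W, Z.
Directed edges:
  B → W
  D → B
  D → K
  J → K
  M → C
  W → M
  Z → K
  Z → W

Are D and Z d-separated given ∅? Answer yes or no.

Bayes-Ball from D | ∅ reaches {B,C,K,M,W}.
Z ∉ reach(D|∅) ⇒ D ⊥ Z | ∅.

Yes — D ⊥ Z | ∅.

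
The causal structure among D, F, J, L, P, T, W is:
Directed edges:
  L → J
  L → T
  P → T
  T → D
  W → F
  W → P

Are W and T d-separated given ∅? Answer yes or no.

Bayes-Ball from W | ∅ reaches {D,F,P,T}.
T ∈ reach(W|∅) ⇒ W ⊥̸ T | ∅.

No — W and T are d-connected given ∅.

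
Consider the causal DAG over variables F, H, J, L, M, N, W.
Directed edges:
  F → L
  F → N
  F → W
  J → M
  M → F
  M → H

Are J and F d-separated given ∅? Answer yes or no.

No — J and F are d-connected given ∅.

Bayes-Ball from J | ∅ reaches {F,H,L,M,N,W}.
F ∈ reach(J|∅) ⇒ J ⊥̸ F | ∅.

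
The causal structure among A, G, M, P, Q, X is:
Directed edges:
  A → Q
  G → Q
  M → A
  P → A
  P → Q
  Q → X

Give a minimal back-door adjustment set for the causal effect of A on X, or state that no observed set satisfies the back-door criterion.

desc(A)\{A}={Q,X}; candidates ⊆ {G,M,P}.
size 0: {}; under {} A still reaches {M,P,Q,X} ∋ X.
{P}: A⊥X given {P} in G with A→· removed — back-door holds.

A→X: minimal back-door set {P}.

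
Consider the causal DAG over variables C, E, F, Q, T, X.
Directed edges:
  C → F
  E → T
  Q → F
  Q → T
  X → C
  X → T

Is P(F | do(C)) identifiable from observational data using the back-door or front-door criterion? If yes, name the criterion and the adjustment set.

P(F|do(C)): backdoor, adjust for ∅.

desc(C)\{C}={F}; candidates ⊆ {E,Q,T,X}.
∅: C⊥F given ∅ in G with C→· removed — back-door holds.
P(F|do(C)) = P(F|C) — no adjustment needed.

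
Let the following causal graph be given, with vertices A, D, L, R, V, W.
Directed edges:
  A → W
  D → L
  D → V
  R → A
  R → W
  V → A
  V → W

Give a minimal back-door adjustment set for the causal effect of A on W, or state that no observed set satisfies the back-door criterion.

A→W: minimal back-door set {R, V}.

desc(A)\{A}={W}; candidates ⊆ {D,L,R,V}.
size 0: {}; under {} A still reaches {D,L,R,V,W} ∋ W.
size 1: {D}, {L}, {R} …(+1); under {D} A still reaches {R,V,W} ∋ W.
{R,V}: A⊥W given {R,V} in G with A→· removed — back-door holds.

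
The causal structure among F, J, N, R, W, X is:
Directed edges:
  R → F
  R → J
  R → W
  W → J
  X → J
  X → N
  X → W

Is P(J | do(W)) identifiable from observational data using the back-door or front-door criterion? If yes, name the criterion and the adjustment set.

P(J|do(W)): backdoor, adjust for {R, X}.

desc(W)\{W}={J}; candidates ⊆ {F,N,R,X}.
size 0: {}; under {} W still reaches {F,J,N,R,X} ∋ J.
size 1: {F}, {N}, {R} …(+1); under {F} W still reaches {J,N,R,X} ∋ J.
{R,X}: W⊥J given {R,X} in G with W→· removed — back-door holds.
P(J|do(W)) = Σ_{R,X} P(J|W,R,X)·P(R,X).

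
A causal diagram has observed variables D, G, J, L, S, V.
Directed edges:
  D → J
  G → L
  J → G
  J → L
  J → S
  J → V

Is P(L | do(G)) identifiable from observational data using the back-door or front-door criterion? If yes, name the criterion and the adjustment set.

P(L|do(G)): backdoor, adjust for {J}.

desc(G)\{G}={L}; candidates ⊆ {D,J,S,V}.
size 0: {}; under {} G still reaches {D,J,L,S,V} ∋ L.
{J}: G⊥L given {J} in G with G→· removed — back-door holds.
P(L|do(G)) = Σ_{J} P(L|G,J)·P(J).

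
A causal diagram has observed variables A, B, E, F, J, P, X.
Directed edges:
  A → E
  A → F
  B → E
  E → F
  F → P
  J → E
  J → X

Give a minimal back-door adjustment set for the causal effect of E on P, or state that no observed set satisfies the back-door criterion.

E→P: minimal back-door set {A}.

desc(E)\{E}={F,P}; candidates ⊆ {A,B,J,X}.
size 0: {}; under {} E still reaches {A,B,F,J,P,X} ∋ P.
{A}: E⊥P given {A} in G with E→· removed — back-door holds.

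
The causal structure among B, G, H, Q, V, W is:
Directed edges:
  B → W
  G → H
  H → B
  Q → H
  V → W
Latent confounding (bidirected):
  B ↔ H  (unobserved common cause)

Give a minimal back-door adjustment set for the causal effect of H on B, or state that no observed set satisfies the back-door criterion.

desc(H)\{H}={B,W}; candidates ⊆ {G,Q,V}.
H↔B: latent back-door arc(s) into H.
size 0: {}; under {} H still reaches {B,G,Q,W} ∋ B.
size 1: {G}, {Q}, {V}; under {G} H still reaches {B,Q,W} ∋ B.
size 2: {G,Q}, {G,V}, {Q,V}; under {G,Q} H still reaches {B,W} ∋ B.
H↔B cannot be blocked by any observed set — no back-door set.

H→B: no observed back-door set.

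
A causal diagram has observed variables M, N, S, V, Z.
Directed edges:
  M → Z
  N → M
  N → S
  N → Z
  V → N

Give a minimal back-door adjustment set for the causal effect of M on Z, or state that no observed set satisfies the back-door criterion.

desc(M)\{M}={Z}; candidates ⊆ {N,S,V}.
size 0: {}; under {} M still reaches {N,S,V,Z} ∋ Z.
{N}: M⊥Z given {N} in G with M→· removed — back-door holds.

M→Z: minimal back-door set {N}.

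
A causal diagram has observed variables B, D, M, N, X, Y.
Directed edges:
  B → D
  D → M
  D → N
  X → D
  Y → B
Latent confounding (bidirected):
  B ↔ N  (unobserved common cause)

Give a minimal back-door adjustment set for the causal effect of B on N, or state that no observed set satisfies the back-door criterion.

desc(B)\{B}={D,M,N}; candidates ⊆ {X,Y}.
B↔N: latent back-door arc(s) into B.
size 0: {}; under {} B still reaches {N,Y} ∋ N.
size 1: {X}, {Y}; under {X} B still reaches {N,Y} ∋ N.
size 2: {X,Y}; under {X,Y} B still reaches {N} ∋ N.
B↔N cannot be blocked by any observed set — no back-door set.

B→N: no observed back-door set.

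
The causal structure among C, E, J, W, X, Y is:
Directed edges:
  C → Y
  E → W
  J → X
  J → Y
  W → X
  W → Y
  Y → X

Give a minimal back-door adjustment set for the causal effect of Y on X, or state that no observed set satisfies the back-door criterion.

desc(Y)\{Y}={X}; candidates ⊆ {C,E,J,W}.
size 0: {}; under {} Y still reaches {C,E,J,W,X} ∋ X.
size 1: {C}, {E}, {J} …(+1); under {C} Y still reaches {E,J,W,X} ∋ X.
{J,W}: Y⊥X given {J,W} in G with Y→· removed — back-door holds.

Y→X: minimal back-door set {J, W}.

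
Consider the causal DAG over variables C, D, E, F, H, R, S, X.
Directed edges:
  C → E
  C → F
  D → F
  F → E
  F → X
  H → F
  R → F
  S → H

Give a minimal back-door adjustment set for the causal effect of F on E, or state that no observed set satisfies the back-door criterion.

desc(F)\{F}={E,X}; candidates ⊆ {C,D,H,R,S}.
size 0: {}; under {} F still reaches {C,D,E,H,R,S} ∋ E.
{C}: F⊥E given {C} in G with F→· removed — back-door holds.

F→E: minimal back-door set {C}.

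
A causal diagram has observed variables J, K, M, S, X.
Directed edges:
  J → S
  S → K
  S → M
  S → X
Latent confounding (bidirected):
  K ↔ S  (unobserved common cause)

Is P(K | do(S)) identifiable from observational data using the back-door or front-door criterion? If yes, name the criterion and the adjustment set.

desc(S)\{S}={K,M,X}; candidates ⊆ {J}.
S↔K: latent back-door arc(s) into S.
size 0: {}; under {} S still reaches {J,K} ∋ K.
size 1: {J}; under {J} S still reaches {K} ∋ K.
S↔K cannot be blocked by any observed set — no back-door set.
No mediator lies on a directed S→…→K path.
Neither criterion identifies P(K|do(S)) in this graph.

P(K|do(S)): not identifiable (no BD/FD set).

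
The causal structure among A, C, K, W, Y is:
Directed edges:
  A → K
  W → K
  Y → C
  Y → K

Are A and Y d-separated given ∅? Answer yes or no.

Yes — A ⊥ Y | ∅.

Bayes-Ball from A | ∅ reaches {K}.
Y ∉ reach(A|∅) ⇒ A ⊥ Y | ∅.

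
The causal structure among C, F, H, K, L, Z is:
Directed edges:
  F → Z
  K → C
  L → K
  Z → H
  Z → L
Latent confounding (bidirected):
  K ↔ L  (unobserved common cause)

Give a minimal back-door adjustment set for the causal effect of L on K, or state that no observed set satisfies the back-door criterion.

L→K: no observed back-door set.

desc(L)\{L}={C,K}; candidates ⊆ {F,H,Z}.
L↔K: latent back-door arc(s) into L.
size 0: {}; under {} L still reaches {C,F,H,K,Z} ∋ K.
size 1: {F}, {H}, {Z}; under {F} L still reaches {C,H,K,Z} ∋ K.
size 2: {F,H}, {F,Z}, {H,Z}; under {F,H} L still reaches {C,K,Z} ∋ K.
L↔K cannot be blocked by any observed set — no back-door set.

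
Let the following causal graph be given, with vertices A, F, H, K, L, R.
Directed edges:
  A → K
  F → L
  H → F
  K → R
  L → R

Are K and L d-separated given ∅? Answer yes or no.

Yes — K ⊥ L | ∅.

Bayes-Ball from K | ∅ reaches {A,R}.
L ∉ reach(K|∅) ⇒ K ⊥ L | ∅.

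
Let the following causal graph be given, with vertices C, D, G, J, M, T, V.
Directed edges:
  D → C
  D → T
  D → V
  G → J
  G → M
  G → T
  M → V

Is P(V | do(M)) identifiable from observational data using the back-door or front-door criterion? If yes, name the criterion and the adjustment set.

desc(M)\{M}={V}; candidates ⊆ {C,D,G,J,T}.
∅: M⊥V given ∅ in G with M→· removed — back-door holds.
P(V|do(M)) = P(V|M) — no adjustment needed.

P(V|do(M)): backdoor, adjust for ∅.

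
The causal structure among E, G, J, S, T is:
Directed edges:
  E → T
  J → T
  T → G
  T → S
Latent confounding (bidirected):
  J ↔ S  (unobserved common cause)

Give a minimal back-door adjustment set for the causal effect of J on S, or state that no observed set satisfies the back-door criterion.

J→S: no observed back-door set.

desc(J)\{J}={G,S,T}; candidates ⊆ {E}.
J↔S: latent back-door arc(s) into J.
size 0: {}; under {} J still reaches {S} ∋ S.
size 1: {E}; under {E} J still reaches {S} ∋ S.
J↔S cannot be blocked by any observed set — no back-door set.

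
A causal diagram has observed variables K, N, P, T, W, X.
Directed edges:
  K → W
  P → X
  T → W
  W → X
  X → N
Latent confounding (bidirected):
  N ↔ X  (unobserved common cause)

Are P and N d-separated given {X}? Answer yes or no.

No — P and N are d-connected given {X}.

Bayes-Ball from P | {X} reaches {K,N,T,W}.
N ∈ reach(P|{X}) ⇒ P ⊥̸ N | {X}.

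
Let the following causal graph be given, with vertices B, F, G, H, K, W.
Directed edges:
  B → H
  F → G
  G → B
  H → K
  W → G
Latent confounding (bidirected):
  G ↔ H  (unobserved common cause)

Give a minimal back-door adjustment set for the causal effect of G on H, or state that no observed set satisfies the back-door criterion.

G→H: no observed back-door set.

desc(G)\{G}={B,H,K}; candidates ⊆ {F,W}.
G↔H: latent back-door arc(s) into G.
size 0: {}; under {} G still reaches {F,H,K,W} ∋ H.
size 1: {F}, {W}; under {F} G still reaches {H,K,W} ∋ H.
size 2: {F,W}; under {F,W} G still reaches {H,K} ∋ H.
G↔H cannot be blocked by any observed set — no back-door set.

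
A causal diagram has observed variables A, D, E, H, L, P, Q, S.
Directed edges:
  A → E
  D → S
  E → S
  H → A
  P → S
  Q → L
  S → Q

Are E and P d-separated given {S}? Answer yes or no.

No — E and P are d-connected given {S}.

Bayes-Ball from E | {S} reaches {A,D,H,P}.
P ∈ reach(E|{S}) ⇒ E ⊥̸ P | {S}.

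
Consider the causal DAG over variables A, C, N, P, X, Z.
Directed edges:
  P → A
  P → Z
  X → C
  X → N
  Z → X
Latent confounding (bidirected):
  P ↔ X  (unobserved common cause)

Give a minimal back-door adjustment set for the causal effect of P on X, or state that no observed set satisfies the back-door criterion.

desc(P)\{P}={A,C,N,X,Z}; candidates ⊆ {—}.
P↔X: latent back-door arc(s) into P.
size 0: {}; under {} P still reaches {C,N,X} ∋ X.
P↔X cannot be blocked by any observed set — no back-door set.

P→X: no observed back-door set.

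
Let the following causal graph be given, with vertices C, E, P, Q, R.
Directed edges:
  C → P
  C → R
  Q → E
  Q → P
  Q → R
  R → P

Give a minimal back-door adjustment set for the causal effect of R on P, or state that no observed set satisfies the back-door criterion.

desc(R)\{R}={P}; candidates ⊆ {C,E,Q}.
size 0: {}; under {} R still reaches {C,E,P,Q} ∋ P.
size 1: {C}, {E}, {Q}; under {C} R still reaches {E,P,Q} ∋ P.
{C,Q}: R⊥P given {C,Q} in G with R→· removed — back-door holds.

R→P: minimal back-door set {C, Q}.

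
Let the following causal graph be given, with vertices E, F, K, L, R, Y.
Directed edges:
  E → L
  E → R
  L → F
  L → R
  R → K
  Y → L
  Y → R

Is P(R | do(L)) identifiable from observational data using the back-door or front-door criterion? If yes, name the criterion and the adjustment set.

desc(L)\{L}={F,K,R}; candidates ⊆ {E,Y}.
size 0: {}; under {} L still reaches {E,K,R,Y} ∋ R.
size 1: {E}, {Y}; under {E} L still reaches {K,R,Y} ∋ R.
{E,Y}: L⊥R given {E,Y} in G with L→· removed — back-door holds.
P(R|do(L)) = Σ_{E,Y} P(R|L,E,Y)·P(E,Y).

P(R|do(L)): backdoor, adjust for {E, Y}.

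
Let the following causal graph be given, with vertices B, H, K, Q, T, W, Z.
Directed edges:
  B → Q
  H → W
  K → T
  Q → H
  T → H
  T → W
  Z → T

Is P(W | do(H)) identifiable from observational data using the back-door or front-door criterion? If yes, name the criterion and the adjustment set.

P(W|do(H)): backdoor, adjust for {T}.

desc(H)\{H}={W}; candidates ⊆ {B,K,Q,T,Z}.
size 0: {}; under {} H still reaches {B,K,Q,T,W,Z} ∋ W.
{T}: H⊥W given {T} in G with H→· removed — back-door holds.
P(W|do(H)) = Σ_{T} P(W|H,T)·P(T).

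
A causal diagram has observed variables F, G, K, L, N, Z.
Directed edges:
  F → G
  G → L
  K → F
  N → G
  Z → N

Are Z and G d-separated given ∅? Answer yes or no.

No — Z and G are d-connected given ∅.

Bayes-Ball from Z | ∅ reaches {G,L,N}.
G ∈ reach(Z|∅) ⇒ Z ⊥̸ G | ∅.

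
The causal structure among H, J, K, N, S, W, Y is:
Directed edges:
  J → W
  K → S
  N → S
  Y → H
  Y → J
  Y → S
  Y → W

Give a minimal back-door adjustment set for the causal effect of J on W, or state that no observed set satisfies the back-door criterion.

desc(J)\{J}={W}; candidates ⊆ {H,K,N,S,Y}.
size 0: {}; under {} J still reaches {H,S,W,Y} ∋ W.
{Y}: J⊥W given {Y} in G with J→· removed — back-door holds.

J→W: minimal back-door set {Y}.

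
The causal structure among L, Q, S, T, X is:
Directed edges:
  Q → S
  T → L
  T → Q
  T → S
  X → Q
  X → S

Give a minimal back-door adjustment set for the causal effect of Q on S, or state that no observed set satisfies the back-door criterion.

desc(Q)\{Q}={S}; candidates ⊆ {L,T,X}.
size 0: {}; under {} Q still reaches {L,S,T,X} ∋ S.
size 1: {L}, {T}, {X}; under {L} Q still reaches {S,T,X} ∋ S.
{T,X}: Q⊥S given {T,X} in G with Q→· removed — back-door holds.

Q→S: minimal back-door set {T, X}.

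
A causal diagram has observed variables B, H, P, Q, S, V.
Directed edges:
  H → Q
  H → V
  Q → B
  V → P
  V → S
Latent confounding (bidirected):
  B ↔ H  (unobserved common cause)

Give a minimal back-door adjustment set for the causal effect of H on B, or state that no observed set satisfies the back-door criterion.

desc(H)\{H}={B,P,Q,S,V}; candidates ⊆ {—}.
H↔B: latent back-door arc(s) into H.
size 0: {}; under {} H still reaches {B} ∋ B.
H↔B cannot be blocked by any observed set — no back-door set.

H→B: no observed back-door set.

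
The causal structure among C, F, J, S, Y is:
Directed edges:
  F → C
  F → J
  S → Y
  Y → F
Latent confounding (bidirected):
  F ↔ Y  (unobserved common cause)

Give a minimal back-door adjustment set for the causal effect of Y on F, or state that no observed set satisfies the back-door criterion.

desc(Y)\{Y}={C,F,J}; candidates ⊆ {S}.
Y↔F: latent back-door arc(s) into Y.
size 0: {}; under {} Y still reaches {C,F,J,S} ∋ F.
size 1: {S}; under {S} Y still reaches {C,F,J} ∋ F.
Y↔F cannot be blocked by any observed set — no back-door set.

Y→F: no observed back-door set.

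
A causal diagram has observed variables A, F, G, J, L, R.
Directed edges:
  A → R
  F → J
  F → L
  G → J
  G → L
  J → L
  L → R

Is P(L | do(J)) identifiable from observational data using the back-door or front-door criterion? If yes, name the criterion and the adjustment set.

P(L|do(J)): backdoor, adjust for {F, G}.

desc(J)\{J}={L,R}; candidates ⊆ {A,F,G}.
size 0: {}; under {} J still reaches {F,G,L,R} ∋ L.
size 1: {A}, {F}, {G}; under {A} J still reaches {F,G,L,R} ∋ L.
{F,G}: J⊥L given {F,G} in G with J→· removed — back-door holds.
P(L|do(J)) = Σ_{F,G} P(L|J,F,G)·P(F,G).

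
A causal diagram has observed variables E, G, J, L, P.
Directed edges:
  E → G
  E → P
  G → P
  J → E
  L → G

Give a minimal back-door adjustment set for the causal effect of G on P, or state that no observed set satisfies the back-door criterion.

desc(G)\{G}={P}; candidates ⊆ {E,J,L}.
size 0: {}; under {} G still reaches {E,J,L,P} ∋ P.
{E}: G⊥P given {E} in G with G→· removed — back-door holds.

G→P: minimal back-door set {E}.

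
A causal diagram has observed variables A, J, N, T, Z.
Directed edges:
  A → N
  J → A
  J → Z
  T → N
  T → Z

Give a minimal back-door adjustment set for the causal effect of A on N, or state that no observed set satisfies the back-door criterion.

desc(A)\{A}={N}; candidates ⊆ {J,T,Z}.
∅: A⊥N given ∅ in G with A→· removed — back-door holds.

A→N: minimal back-door set ∅.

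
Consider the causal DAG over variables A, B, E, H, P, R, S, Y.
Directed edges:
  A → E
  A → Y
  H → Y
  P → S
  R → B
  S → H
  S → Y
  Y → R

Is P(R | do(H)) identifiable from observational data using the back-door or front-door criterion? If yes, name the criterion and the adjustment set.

desc(H)\{H}={B,R,Y}; candidates ⊆ {A,E,P,S}.
size 0: {}; under {} H still reaches {B,P,R,S,Y} ∋ R.
{S}: H⊥R given {S} in G with H→· removed — back-door holds.
P(R|do(H)) = Σ_{S} P(R|H,S)·P(S).

P(R|do(H)): backdoor, adjust for {S}.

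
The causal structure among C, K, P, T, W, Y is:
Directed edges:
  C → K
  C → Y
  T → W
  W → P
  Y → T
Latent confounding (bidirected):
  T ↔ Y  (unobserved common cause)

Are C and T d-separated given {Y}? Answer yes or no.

Bayes-Ball from C | {Y} reaches {K,P,T,W}.
T ∈ reach(C|{Y}) ⇒ C ⊥̸ T | {Y}.

No — C and T are d-connected given {Y}.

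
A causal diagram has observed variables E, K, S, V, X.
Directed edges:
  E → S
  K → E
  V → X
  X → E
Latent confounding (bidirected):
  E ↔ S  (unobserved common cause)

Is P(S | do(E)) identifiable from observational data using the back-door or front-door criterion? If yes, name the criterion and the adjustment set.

desc(E)\{E}={S}; candidates ⊆ {K,V,X}.
E↔S: latent back-door arc(s) into E.
size 0: {}; under {} E still reaches {K,S,V,X} ∋ S.
size 1: {K}, {V}, {X}; under {K} E still reaches {S,V,X} ∋ S.
size 2: {K,V}, {K,X}, {V,X}; under {K,V} E still reaches {S,X} ∋ S.
E↔S cannot be blocked by any observed set — no back-door set.
No mediator lies on a directed E→…→S path.
Neither criterion identifies P(S|do(E)) in this graph.

P(S|do(E)): not identifiable (no BD/FD set).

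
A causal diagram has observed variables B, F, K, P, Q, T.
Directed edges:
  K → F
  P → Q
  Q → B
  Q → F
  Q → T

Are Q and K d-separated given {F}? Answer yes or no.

No — Q and K are d-connected given {F}.

Bayes-Ball from Q | {F} reaches {B,K,P,T}.
K ∈ reach(Q|{F}) ⇒ Q ⊥̸ K | {F}.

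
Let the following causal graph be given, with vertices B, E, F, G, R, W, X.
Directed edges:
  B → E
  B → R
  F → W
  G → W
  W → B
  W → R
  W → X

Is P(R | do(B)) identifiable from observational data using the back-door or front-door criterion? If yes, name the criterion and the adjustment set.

P(R|do(B)): backdoor, adjust for {W}.

desc(B)\{B}={E,R}; candidates ⊆ {F,G,W,X}.
size 0: {}; under {} B still reaches {F,G,R,W,X} ∋ R.
{W}: B⊥R given {W} in G with B→· removed — back-door holds.
P(R|do(B)) = Σ_{W} P(R|B,W)·P(W).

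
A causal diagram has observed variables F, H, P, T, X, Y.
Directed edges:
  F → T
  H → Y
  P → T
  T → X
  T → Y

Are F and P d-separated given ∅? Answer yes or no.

Bayes-Ball from F | ∅ reaches {T,X,Y}.
P ∉ reach(F|∅) ⇒ F ⊥ P | ∅.

Yes — F ⊥ P | ∅.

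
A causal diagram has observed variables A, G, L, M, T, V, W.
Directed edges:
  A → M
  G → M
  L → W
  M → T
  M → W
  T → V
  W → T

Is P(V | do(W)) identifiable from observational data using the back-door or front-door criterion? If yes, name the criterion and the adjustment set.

desc(W)\{W}={T,V}; candidates ⊆ {A,G,L,M}.
size 0: {}; under {} W still reaches {A,G,L,M,T,V} ∋ V.
{M}: W⊥V given {M} in G with W→· removed — back-door holds.
P(V|do(W)) = Σ_{M} P(V|W,M)·P(M).

P(V|do(W)): backdoor, adjust for {M}.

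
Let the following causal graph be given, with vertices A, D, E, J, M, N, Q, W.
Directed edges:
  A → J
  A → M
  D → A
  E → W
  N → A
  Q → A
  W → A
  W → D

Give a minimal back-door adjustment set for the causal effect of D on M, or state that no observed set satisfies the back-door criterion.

D→M: minimal back-door set {W}.

desc(D)\{D}={A,J,M}; candidates ⊆ {E,N,Q,W}.
size 0: {}; under {} D still reaches {A,E,J,M,W} ∋ M.
{W}: D⊥M given {W} in G with D→· removed — back-door holds.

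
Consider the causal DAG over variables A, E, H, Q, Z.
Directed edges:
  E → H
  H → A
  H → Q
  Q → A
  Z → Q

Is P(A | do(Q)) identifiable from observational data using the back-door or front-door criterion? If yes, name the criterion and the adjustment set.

desc(Q)\{Q}={A}; candidates ⊆ {E,H,Z}.
size 0: {}; under {} Q still reaches {A,E,H,Z} ∋ A.
{H}: Q⊥A given {H} in G with Q→· removed — back-door holds.
P(A|do(Q)) = Σ_{H} P(A|Q,H)·P(H).

P(A|do(Q)): backdoor, adjust for {H}.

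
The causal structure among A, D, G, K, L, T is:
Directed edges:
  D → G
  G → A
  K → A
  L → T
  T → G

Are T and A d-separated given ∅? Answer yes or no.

No — T and A are d-connected given ∅.

Bayes-Ball from T | ∅ reaches {A,G,L}.
A ∈ reach(T|∅) ⇒ T ⊥̸ A | ∅.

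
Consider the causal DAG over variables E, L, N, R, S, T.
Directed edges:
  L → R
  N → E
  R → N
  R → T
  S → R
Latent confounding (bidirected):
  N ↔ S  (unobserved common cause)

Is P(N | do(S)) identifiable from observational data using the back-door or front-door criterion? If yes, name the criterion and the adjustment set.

P(N|do(S)): frontdoor, adjust for {R}.

desc(S)\{S}={E,N,R,T}; candidates ⊆ {L}.
S↔N: latent back-door arc(s) into S.
size 0: {}; under {} S still reaches {E,N} ∋ N.
size 1: {L}; under {L} S still reaches {E,N} ∋ N.
S↔N cannot be blocked by any observed set — no back-door set.
{R}: (i) intercepts every directed S→N path; (ii) no back-door S→{R}; (iii) {S} blocks every back-door {R}→N. Front-door holds.
P(N|do(S)) = Σ_{R} P(R|S) Σ_{S'} P(N|R,S')P(S').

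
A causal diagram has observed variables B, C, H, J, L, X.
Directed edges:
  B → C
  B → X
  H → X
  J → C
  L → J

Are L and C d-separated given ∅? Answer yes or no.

Bayes-Ball from L | ∅ reaches {C,J}.
C ∈ reach(L|∅) ⇒ L ⊥̸ C | ∅.

No — L and C are d-connected given ∅.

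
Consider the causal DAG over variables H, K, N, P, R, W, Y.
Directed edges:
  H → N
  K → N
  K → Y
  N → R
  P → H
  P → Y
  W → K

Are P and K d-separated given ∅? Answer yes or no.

Yes — P ⊥ K | ∅.

Bayes-Ball from P | ∅ reaches {H,N,R,Y}.
K ∉ reach(P|∅) ⇒ P ⊥ K | ∅.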